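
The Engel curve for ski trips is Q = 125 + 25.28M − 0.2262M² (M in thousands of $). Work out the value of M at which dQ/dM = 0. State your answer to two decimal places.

dQ/dM = 25.28 − 0.4524M.
The good is inferior where dQ/dM < 0. Setting dQ/dM = 0 gives M = 25.28 / 0.4524 = 55.88.

55.88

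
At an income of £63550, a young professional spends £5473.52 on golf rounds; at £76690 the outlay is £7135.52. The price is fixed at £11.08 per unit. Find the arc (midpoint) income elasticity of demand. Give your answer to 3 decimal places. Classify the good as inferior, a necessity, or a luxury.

With a constant price, Q₁ = 5473.52/11.08 = 494.000 and Q₂ = 7135.52/11.08 = 644.000 (equivalently, work directly with expenditure since P cancels).
Midpoint %ΔQ = (7135.52 − 5473.52)/6304.52 = 0.26362; midpoint %ΔI = (76690 − 63550)/70120 = 0.18739.
η = 0.26362 / 0.18739 = 1.407.
η > 1 ⇒ luxury.

1.407 (luxury)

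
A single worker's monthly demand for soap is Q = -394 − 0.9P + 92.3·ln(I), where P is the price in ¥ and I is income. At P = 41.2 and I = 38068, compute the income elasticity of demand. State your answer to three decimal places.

0.170

At P = 41.2, I = 38068: Q = 542.420.
Holding P constant, ∂Q/∂I = 92.3/I = 0.00242461.
η_I = (∂Q/∂I)·(I/Q) = 0.00242461 × (38068/542.420) = 0.170.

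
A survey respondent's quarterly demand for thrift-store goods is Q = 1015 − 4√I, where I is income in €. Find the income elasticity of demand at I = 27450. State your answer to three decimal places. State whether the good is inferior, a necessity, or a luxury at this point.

-0.941 (inferior good)

At I = 27450: Q = 352.278.
dQ/dI = -4/(2√I) = -0.0120714 at this income.
η = (dQ/dI)·(I/Q) = -0.0120714 × (27450/352.278) = -0.941.
Since η < 0, the good is an inferior good.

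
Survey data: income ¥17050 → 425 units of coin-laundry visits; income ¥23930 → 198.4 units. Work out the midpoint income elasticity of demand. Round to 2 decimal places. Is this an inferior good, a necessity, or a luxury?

-2.17 (inferior good)

ΔQ = 198.4 − 425 = -226.6; midpoint Q̄ = (425 + 198.4)/2 = 311.7.
ΔI = 23930 − 17050 = 6880; midpoint Ī = (17050 + 23930)/2 = 20490.
η = (ΔQ/Q̄) ÷ (ΔI/Ī) = (-226.6/311.7) ÷ (6880/20490) = -2.17.
η < 0 ⇒ inferior good.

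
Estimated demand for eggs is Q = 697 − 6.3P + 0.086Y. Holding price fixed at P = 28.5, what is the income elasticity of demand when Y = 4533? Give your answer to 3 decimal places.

0.430

At P = 28.5, Y = 4533: Q = 907.288.
Holding P constant, ∂Q/∂Y = 0.086.
η_Y = (∂Q/∂Y)·(Y/Q) = 0.086 × (4533/907.288) = 0.430.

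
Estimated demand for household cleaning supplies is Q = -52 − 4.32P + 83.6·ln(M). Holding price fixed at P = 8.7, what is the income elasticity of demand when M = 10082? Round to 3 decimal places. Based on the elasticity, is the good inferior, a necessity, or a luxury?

At P = 8.7, M = 10082: Q = 681.083.
Holding P constant, ∂Q/∂M = 83.6/M = 0.00829201.
η_M = (∂Q/∂M)·(M/Q) = 0.00829201 × (10082/681.083) = 0.123.
Since 0 < η < 1, this is a necessity.

0.123 (necessity)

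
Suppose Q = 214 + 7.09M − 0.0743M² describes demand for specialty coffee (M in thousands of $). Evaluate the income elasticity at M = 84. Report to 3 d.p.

-1.588

At M = 84: Q = 285.2992.
dQ/dM = 7.09 − 0.1486M = -5.39240.
η = (dQ/dM)·(M/Q) = -5.39240 × (84/285.2992) = -1.588.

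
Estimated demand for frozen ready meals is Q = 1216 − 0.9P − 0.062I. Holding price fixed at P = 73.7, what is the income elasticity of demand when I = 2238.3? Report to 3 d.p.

-0.137

At P = 73.7, I = 2238.3: Q = 1010.895.
Holding P constant, ∂Q/∂I = −0.062.
η_I = (∂Q/∂I)·(I/Q) = -0.062 × (2238.3/1010.895) = -0.137.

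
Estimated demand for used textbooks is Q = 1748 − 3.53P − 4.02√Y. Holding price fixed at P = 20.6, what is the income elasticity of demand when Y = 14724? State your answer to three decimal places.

At P = 20.6, Y = 14724: Q = 1187.485.
Holding P constant, ∂Q/∂Y = -4.02/(2√Y) = -0.0165647.
η_Y = (∂Q/∂Y)·(Y/Q) = -0.0165647 × (14724/1187.485) = -0.205.

-0.205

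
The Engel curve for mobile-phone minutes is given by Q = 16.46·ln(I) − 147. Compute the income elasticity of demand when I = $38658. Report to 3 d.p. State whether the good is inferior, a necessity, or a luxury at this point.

0.613 (necessity)

At I = 38658: Q = 26.859.
dQ/dI = 16.46/I = 0.000425785 at this income.
η = (dQ/dI)·(I/Q) = 0.000425785 × (38658/26.859) = 0.613.
Since 0 < η < 1, the good is a necessity.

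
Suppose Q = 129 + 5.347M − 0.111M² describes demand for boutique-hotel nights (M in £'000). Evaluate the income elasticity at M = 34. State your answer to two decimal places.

At M = 34: Q = 182.4820.
dQ/dM = 5.347 − 0.222M = -2.20100.
η = (dQ/dM)·(M/Q) = -2.20100 × (34/182.4820) = -0.41.

-0.41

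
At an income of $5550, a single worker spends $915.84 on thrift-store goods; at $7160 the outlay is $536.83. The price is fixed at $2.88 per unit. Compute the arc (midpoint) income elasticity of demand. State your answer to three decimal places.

-2.060

With a constant price, Q₁ = 915.84/2.88 = 318.000 and Q₂ = 536.83/2.88 = 186.399 (equivalently, work directly with expenditure since P cancels).
Midpoint %ΔQ = (536.83 − 915.84)/726.34 = -0.52181; midpoint %ΔI = (7160 − 5550)/6355 = 0.25334.
η = -0.52181 / 0.25334 = -2.060.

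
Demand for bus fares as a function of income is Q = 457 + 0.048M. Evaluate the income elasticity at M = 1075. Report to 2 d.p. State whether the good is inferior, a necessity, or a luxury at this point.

0.10 (necessity)

At M = 1075: Q = 508.600.
dQ/dM = 0.048.
η = (dQ/dM)·(M/Q) = 0.048 × (1075/508.600) = 0.10.
Since 0 < η < 1, the good is a necessity.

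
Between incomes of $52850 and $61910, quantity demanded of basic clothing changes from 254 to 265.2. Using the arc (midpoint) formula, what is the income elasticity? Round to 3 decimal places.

0.273

ΔQ = 265.2 − 254 = 11.2; midpoint Q̄ = (254 + 265.2)/2 = 259.6.
ΔI = 61910 − 52850 = 9060; midpoint Ī = (52850 + 61910)/2 = 57380.
η = (ΔQ/Q̄) ÷ (ΔI/Ī) = (11.2/259.6) ÷ (9060/57380) = 0.273.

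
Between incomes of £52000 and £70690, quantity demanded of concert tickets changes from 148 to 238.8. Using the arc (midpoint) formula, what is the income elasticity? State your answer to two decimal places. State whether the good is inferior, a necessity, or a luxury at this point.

ΔQ = 238.8 − 148 = 90.8; midpoint Q̄ = (148 + 238.8)/2 = 193.4.
ΔI = 70690 − 52000 = 18690; midpoint Ī = (52000 + 70690)/2 = 61345.
η = (ΔQ/Q̄) ÷ (ΔI/Ī) = (90.8/193.4) ÷ (18690/61345) = 1.54.
η > 1 ⇒ luxury.

1.54 (luxury)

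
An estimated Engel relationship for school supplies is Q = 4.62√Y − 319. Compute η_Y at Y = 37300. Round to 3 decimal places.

0.778

At Y = 37300: Q = 573.270.
dQ/dY = 4.62/(2√Y) = 0.0119607 at this income.
η = (dQ/dY)·(Y/Q) = 0.0119607 × (37300/573.270) = 0.778.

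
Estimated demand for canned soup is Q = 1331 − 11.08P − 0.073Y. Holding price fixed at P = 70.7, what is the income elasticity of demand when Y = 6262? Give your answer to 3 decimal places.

-5.050

At P = 70.7, Y = 6262: Q = 90.518.
Holding P constant, ∂Q/∂Y = −0.073.
η_Y = (∂Q/∂Y)·(Y/Q) = -0.073 × (6262/90.518) = -5.050.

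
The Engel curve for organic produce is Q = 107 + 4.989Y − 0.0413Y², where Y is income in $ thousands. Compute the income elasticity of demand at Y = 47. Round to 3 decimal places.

At Y = 47: Q = 250.2513.
dQ/dY = 4.989 − 0.0826Y = 1.10680.
η = (dQ/dY)·(Y/Q) = 1.10680 × (47/250.2513) = 0.208.

0.208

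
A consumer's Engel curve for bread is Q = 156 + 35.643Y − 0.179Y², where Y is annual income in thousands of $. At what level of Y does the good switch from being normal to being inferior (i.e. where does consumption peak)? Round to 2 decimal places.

dQ/dY = 35.643 − 0.358Y.
The good is inferior where dQ/dY < 0. Setting dQ/dY = 0 gives Y = 35.643 / 0.358 = 99.56.

99.56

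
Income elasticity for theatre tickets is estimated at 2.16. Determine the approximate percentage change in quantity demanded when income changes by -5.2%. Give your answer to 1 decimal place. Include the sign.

%ΔQ ≈ η × %ΔI = 2.16 × (-5.2%) = -11.2%.

-11.2%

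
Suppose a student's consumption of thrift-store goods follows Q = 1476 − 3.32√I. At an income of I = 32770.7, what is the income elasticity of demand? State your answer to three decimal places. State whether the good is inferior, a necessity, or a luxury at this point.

-0.343 (inferior good)

At I = 32770.7: Q = 874.991.
dQ/dI = -3.32/(2√I) = -0.00916991 at this income.
η = (dQ/dI)·(I/Q) = -0.00916991 × (32770.7/874.991) = -0.343.
Since η < 0, the good is an inferior good.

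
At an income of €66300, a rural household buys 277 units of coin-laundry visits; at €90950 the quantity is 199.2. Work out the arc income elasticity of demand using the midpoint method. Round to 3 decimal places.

ΔQ = 199.2 − 277 = -77.8; midpoint Q̄ = (277 + 199.2)/2 = 238.1.
ΔI = 90950 − 66300 = 24650; midpoint Ī = (66300 + 90950)/2 = 78625.
η = (ΔQ/Q̄) ÷ (ΔI/Ī) = (-77.8/238.1) ÷ (24650/78625) = -1.042.

-1.042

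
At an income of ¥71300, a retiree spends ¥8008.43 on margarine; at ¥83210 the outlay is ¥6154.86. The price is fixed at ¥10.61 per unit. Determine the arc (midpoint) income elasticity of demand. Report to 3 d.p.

-1.698

With a constant price, Q₁ = 8008.43/10.61 = 754.800 and Q₂ = 6154.86/10.61 = 580.100 (equivalently, work directly with expenditure since P cancels).
Midpoint %ΔQ = (6154.86 − 8008.43)/7081.65 = -0.26174; midpoint %ΔI = (83210 − 71300)/77255 = 0.15416.
η = -0.26174 / 0.15416 = -1.698.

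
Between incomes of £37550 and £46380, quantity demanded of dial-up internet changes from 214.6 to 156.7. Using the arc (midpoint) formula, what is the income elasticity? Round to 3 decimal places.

-1.482

ΔQ = 156.7 − 214.6 = -57.9; midpoint Q̄ = (214.6 + 156.7)/2 = 185.65.
ΔI = 46380 − 37550 = 8830; midpoint Ī = (37550 + 46380)/2 = 41965.
η = (ΔQ/Q̄) ÷ (ΔI/Ī) = (-57.9/185.65) ÷ (8830/41965) = -1.482.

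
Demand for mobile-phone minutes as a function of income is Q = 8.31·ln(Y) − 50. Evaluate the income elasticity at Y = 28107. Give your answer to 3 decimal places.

At Y = 28107: Q = 35.126.
dQ/dY = 8.31/Y = 0.000295656 at this income.
η = (dQ/dY)·(Y/Q) = 0.000295656 × (28107/35.126) = 0.237.

0.237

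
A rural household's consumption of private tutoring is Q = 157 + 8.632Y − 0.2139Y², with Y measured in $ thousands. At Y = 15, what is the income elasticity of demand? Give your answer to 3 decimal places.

At Y = 15: Q = 238.3525.
dQ/dY = 8.632 − 0.4278Y = 2.21500.
η = (dQ/dY)·(Y/Q) = 2.21500 × (15/238.3525) = 0.139.

0.139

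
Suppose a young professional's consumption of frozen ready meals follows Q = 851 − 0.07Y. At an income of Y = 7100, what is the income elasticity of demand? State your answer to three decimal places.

-1.404

At Y = 7100: Q = 354.000.
dQ/dY = −0.07.
η = (dQ/dY)·(Y/Q) = -0.07 × (7100/354.000) = -1.404.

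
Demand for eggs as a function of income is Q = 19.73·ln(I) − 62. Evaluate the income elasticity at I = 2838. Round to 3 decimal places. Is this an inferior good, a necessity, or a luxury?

0.208 (necessity)

At I = 2838: Q = 94.870.
dQ/dI = 19.73/I = 0.00695208 at this income.
η = (dQ/dI)·(I/Q) = 0.00695208 × (2838/94.870) = 0.208.
Since 0 < η < 1, the good is a necessity.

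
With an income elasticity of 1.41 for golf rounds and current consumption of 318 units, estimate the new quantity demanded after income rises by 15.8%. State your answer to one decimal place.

388.8

%ΔQ ≈ η × %ΔI = 1.41 × 15.8% = 22.278%.
New Q ≈ 318 × (1 + 0.22278) = 388.8.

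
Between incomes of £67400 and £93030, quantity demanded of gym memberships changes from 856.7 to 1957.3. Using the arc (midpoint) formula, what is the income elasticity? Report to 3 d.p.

ΔQ = 1957.3 − 856.7 = 1100.6; midpoint Q̄ = (856.7 + 1957.3)/2 = 1407.
ΔI = 93030 − 67400 = 25630; midpoint Ī = (67400 + 93030)/2 = 80215.
η = (ΔQ/Q̄) ÷ (ΔI/Ī) = (1100.6/1407) ÷ (25630/80215) = 2.448.

2.448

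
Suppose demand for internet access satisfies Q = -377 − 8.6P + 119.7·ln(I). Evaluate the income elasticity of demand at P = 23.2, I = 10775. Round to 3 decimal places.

0.224

At P = 23.2, I = 10775: Q = 534.893.
Holding P constant, ∂Q/∂I = 119.7/I = 0.011109.
η_I = (∂Q/∂I)·(I/Q) = 0.011109 × (10775/534.893) = 0.224.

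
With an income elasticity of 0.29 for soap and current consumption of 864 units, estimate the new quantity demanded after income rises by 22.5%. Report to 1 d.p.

%ΔQ ≈ η × %ΔI = 0.29 × 22.5% = 6.525%.
New Q ≈ 864 × (1 + 0.06525) = 920.4.

920.4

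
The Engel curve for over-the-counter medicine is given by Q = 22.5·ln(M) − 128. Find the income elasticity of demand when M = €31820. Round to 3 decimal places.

0.214

At M = 31820: Q = 105.277.
dQ/dM = 22.5/M = 0.000707102 at this income.
η = (dQ/dM)·(M/Q) = 0.000707102 × (31820/105.277) = 0.214.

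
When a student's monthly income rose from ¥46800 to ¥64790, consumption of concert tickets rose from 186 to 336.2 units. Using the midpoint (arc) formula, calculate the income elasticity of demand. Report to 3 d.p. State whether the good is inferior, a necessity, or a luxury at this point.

ΔQ = 336.2 − 186 = 150.2; midpoint Q̄ = (186 + 336.2)/2 = 261.1.
ΔI = 64790 − 46800 = 17990; midpoint Ī = (46800 + 64790)/2 = 55795.
η = (ΔQ/Q̄) ÷ (ΔI/Ī) = (150.2/261.1) ÷ (17990/55795) = 1.784.
η > 1 ⇒ luxury.

1.784 (luxury)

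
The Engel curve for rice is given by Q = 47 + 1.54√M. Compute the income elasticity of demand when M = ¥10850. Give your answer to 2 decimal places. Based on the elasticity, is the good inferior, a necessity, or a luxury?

At M = 10850: Q = 207.412.
dQ/dM = 1.54/(2√M) = 0.00739224 at this income.
η = (dQ/dM)·(M/Q) = 0.00739224 × (10850/207.412) = 0.39.
Since 0 < η < 1, the good is a necessity.

0.39 (necessity)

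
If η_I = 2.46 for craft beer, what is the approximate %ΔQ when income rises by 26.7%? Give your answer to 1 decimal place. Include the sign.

%ΔQ ≈ η × %ΔI = 2.46 × 26.7% = 65.7%.

65.7%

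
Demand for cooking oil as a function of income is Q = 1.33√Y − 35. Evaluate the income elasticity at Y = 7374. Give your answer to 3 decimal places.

At Y = 7374: Q = 79.210.
dQ/dY = 1.33/(2√Y) = 0.00774408 at this income.
η = (dQ/dY)·(Y/Q) = 0.00774408 × (7374/79.210) = 0.721.

0.721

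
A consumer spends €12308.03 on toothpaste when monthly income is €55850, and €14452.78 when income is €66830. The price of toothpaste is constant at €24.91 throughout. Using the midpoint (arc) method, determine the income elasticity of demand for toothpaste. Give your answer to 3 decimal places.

0.895

With a constant price, Q₁ = 12308.03/24.91 = 494.100 and Q₂ = 14452.78/24.91 = 580.200 (equivalently, work directly with expenditure since P cancels).
Midpoint %ΔQ = (14452.78 − 12308.03)/13380.41 = 0.16029; midpoint %ΔI = (66830 − 55850)/61340 = 0.17900.
η = 0.16029 / 0.17900 = 0.895.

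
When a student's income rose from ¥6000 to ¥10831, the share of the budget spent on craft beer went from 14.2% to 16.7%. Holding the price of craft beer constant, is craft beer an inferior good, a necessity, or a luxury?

The budget share rises as income rises, so η > 1.

luxury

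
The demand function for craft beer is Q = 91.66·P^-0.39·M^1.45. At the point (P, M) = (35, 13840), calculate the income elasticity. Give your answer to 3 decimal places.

1.450

For a multiplicative demand Q = A·P^α·M^β, the income elasticity is β everywhere.
Here β = 1.45, so η = 1.450.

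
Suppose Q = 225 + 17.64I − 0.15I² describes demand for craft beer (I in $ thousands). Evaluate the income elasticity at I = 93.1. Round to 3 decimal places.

At I = 93.1: Q = 567.1425.
dQ/dI = 17.64 − 0.3I = -10.29000.
η = (dQ/dI)·(I/Q) = -10.29000 × (93.1/567.1425) = -1.689.

-1.689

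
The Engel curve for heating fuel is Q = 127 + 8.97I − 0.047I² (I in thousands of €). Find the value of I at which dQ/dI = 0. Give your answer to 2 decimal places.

dQ/dI = 8.97 − 0.094I.
The good is inferior where dQ/dI < 0. Setting dQ/dI = 0 gives I = 8.97 / 0.094 = 95.43.

95.43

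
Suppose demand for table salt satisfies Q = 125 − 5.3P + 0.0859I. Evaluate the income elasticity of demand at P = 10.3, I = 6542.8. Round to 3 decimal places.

At P = 10.3, I = 6542.8: Q = 632.437.
Holding P constant, ∂Q/∂I = 0.0859.
η_I = (∂Q/∂I)·(I/Q) = 0.0859 × (6542.8/632.437) = 0.889.

0.889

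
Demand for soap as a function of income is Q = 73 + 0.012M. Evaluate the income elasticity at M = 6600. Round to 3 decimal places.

0.520

At M = 6600: Q = 152.200.
dQ/dM = 0.012.
η = (dQ/dM)·(M/Q) = 0.012 × (6600/152.200) = 0.520.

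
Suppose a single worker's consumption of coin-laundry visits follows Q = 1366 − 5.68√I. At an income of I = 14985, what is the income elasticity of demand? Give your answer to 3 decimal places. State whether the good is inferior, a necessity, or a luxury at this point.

At I = 14985: Q = 670.693.
dQ/dI = -5.68/(2√I) = -0.0232001 at this income.
η = (dQ/dI)·(I/Q) = -0.0232001 × (14985/670.693) = -0.518.
Since η < 0, the good is an inferior good.

-0.518 (inferior good)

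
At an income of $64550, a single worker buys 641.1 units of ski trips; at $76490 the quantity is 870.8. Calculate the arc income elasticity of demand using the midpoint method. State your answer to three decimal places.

1.795

ΔQ = 870.8 − 641.1 = 229.7; midpoint Q̄ = (641.1 + 870.8)/2 = 755.95.
ΔI = 76490 − 64550 = 11940; midpoint Ī = (64550 + 76490)/2 = 70520.
η = (ΔQ/Q̄) ÷ (ΔI/Ī) = (229.7/755.95) ÷ (11940/70520) = 1.795.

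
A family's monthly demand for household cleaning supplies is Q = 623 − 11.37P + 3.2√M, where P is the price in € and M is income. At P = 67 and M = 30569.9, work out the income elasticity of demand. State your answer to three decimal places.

At P = 67, M = 30569.9: Q = 420.706.
Holding P constant, ∂Q/∂M = 3.2/(2√M) = 0.00915109.
η_M = (∂Q/∂M)·(M/Q) = 0.00915109 × (30569.9/420.706) = 0.665.

0.665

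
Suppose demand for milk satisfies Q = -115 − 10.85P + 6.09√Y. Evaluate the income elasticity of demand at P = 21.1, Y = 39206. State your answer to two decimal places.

At P = 21.1, Y = 39206: Q = 861.916.
Holding P constant, ∂Q/∂Y = 6.09/(2√Y) = 0.0153784.
η_Y = (∂Q/∂Y)·(Y/Q) = 0.0153784 × (39206/861.916) = 0.70.

0.70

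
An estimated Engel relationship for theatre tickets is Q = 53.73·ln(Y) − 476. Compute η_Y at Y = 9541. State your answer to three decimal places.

3.287

At Y = 9541: Q = 16.347.
dQ/dY = 53.73/Y = 0.00563149 at this income.
η = (dQ/dY)·(Y/Q) = 0.00563149 × (9541/16.347) = 3.287.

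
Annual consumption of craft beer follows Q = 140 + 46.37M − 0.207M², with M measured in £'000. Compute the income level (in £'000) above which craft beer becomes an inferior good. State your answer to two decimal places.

dQ/dM = 46.37 − 0.414M.
The good is inferior where dQ/dM < 0. Setting dQ/dM = 0 gives M = 46.37 / 0.414 = 112.00.

112.00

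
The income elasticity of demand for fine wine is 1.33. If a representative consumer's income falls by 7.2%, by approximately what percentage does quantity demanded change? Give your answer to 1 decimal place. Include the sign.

%ΔQ ≈ η × %ΔI = 1.33 × (-7.2%) = -9.6%.

-9.6%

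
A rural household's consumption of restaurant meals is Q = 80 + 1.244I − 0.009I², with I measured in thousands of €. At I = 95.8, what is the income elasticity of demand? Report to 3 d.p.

-0.395

At I = 95.8: Q = 116.5764.
dQ/dI = 1.244 − 0.018I = -0.48040.
η = (dQ/dI)·(I/Q) = -0.48040 × (95.8/116.5764) = -0.395.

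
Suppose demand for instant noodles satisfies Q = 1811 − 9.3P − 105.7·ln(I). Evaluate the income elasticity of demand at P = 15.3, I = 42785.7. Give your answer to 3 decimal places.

At P = 15.3, I = 42785.7: Q = 541.530.
Holding P constant, ∂Q/∂I = -105.7/I = -0.00247045.
η_I = (∂Q/∂I)·(I/Q) = -0.00247045 × (42785.7/541.530) = -0.195.

-0.195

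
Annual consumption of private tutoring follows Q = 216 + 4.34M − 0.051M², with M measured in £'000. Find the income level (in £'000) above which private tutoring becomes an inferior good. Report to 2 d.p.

42.55

dQ/dM = 4.34 − 0.102M.
The good is inferior where dQ/dM < 0. Setting dQ/dM = 0 gives M = 4.34 / 0.102 = 42.55.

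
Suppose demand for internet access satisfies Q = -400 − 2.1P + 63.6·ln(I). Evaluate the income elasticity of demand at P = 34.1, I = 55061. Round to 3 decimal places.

0.286

At P = 34.1, I = 55061: Q = 222.660.
Holding P constant, ∂Q/∂I = 63.6/I = 0.00115508.
η_I = (∂Q/∂I)·(I/Q) = 0.00115508 × (55061/222.660) = 0.286.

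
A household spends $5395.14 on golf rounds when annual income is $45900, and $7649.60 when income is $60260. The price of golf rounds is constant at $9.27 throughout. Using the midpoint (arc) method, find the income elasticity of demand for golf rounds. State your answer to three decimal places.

1.278

With a constant price, Q₁ = 5395.14/9.27 = 582.000 and Q₂ = 7649.60/9.27 = 825.200 (equivalently, work directly with expenditure since P cancels).
Midpoint %ΔQ = (7649.60 − 5395.14)/6522.37 = 0.34565; midpoint %ΔI = (60260 − 45900)/53080 = 0.27054.
η = 0.34565 / 0.27054 = 1.278.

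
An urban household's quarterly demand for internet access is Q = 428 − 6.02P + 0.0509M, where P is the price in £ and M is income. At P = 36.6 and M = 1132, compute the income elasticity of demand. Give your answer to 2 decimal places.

At P = 36.6, M = 1132: Q = 265.287.
Holding P constant, ∂Q/∂M = 0.0509.
η_M = (∂Q/∂M)·(M/Q) = 0.0509 × (1132/265.287) = 0.22.

0.22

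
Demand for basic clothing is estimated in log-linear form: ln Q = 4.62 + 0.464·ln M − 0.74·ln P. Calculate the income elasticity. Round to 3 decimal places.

0.464

In a log-linear demand, the coefficient on ln M is the income elasticity.
So η = 0.464.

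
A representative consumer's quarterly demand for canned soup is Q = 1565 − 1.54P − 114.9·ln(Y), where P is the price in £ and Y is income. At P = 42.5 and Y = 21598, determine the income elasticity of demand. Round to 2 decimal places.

At P = 42.5, Y = 21598: Q = 352.807.
Holding P constant, ∂Q/∂Y = -114.9/Y = -0.00531994.
η_Y = (∂Q/∂Y)·(Y/Q) = -0.00531994 × (21598/352.807) = -0.33.

-0.33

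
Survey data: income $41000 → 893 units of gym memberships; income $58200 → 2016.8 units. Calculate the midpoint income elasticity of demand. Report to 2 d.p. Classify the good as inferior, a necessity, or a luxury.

2.23 (luxury)

ΔQ = 2016.8 − 893 = 1123.8; midpoint Q̄ = (893 + 2016.8)/2 = 1454.9.
ΔI = 58200 − 41000 = 17200; midpoint Ī = (41000 + 58200)/2 = 49600.
η = (ΔQ/Q̄) ÷ (ΔI/Ī) = (1123.8/1454.9) ÷ (17200/49600) = 2.23.
η > 1 ⇒ luxury.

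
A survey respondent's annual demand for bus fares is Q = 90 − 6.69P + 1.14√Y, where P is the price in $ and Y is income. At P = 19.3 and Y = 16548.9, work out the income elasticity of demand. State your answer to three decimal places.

0.682

At P = 19.3, Y = 16548.9: Q = 107.535.
Holding P constant, ∂Q/∂Y = 1.14/(2√Y) = 0.00443088.
η_Y = (∂Q/∂Y)·(Y/Q) = 0.00443088 × (16548.9/107.535) = 0.682.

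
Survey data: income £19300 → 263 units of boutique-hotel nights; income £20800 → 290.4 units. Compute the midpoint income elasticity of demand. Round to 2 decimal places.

1.32

ΔQ = 290.4 − 263 = 27.4; midpoint Q̄ = (263 + 290.4)/2 = 276.7.
ΔI = 20800 − 19300 = 1500; midpoint Ī = (19300 + 20800)/2 = 20050.
η = (ΔQ/Q̄) ÷ (ΔI/Ī) = (27.4/276.7) ÷ (1500/20050) = 1.32.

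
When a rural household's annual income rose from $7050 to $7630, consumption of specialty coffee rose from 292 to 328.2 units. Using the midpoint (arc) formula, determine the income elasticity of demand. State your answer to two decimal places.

ΔQ = 328.2 − 292 = 36.2; midpoint Q̄ = (292 + 328.2)/2 = 310.1.
ΔI = 7630 − 7050 = 580; midpoint Ī = (7050 + 7630)/2 = 7340.
η = (ΔQ/Q̄) ÷ (ΔI/Ī) = (36.2/310.1) ÷ (580/7340) = 1.48.

1.48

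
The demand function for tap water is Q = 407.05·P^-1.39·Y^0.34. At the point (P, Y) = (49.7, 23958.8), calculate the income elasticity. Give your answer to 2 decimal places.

0.34

For a multiplicative demand Q = A·P^α·Y^β, the income elasticity is β everywhere.
Here β = 0.34, so η = 0.34.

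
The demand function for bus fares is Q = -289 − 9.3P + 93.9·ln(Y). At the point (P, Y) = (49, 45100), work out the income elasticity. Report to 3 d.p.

0.359

At P = 49, Y = 45100: Q = 261.592.
Holding P constant, ∂Q/∂Y = 93.9/Y = 0.00208204.
η_Y = (∂Q/∂Y)·(Y/Q) = 0.00208204 × (45100/261.592) = 0.359.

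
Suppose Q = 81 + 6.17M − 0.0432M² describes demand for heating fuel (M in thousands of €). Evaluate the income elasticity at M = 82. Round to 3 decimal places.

At M = 82: Q = 296.4632.
dQ/dM = 6.17 − 0.0864M = -0.91480.
η = (dQ/dM)·(M/Q) = -0.91480 × (82/296.4632) = -0.253.

-0.253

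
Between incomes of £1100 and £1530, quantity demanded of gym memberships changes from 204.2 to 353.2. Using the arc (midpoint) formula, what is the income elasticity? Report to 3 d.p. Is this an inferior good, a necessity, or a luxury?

1.635 (luxury)

ΔQ = 353.2 − 204.2 = 149; midpoint Q̄ = (204.2 + 353.2)/2 = 278.7.
ΔI = 1530 − 1100 = 430; midpoint Ī = (1100 + 1530)/2 = 1315.
η = (ΔQ/Q̄) ÷ (ΔI/Ī) = (149/278.7) ÷ (430/1315) = 1.635.
η > 1 ⇒ luxury.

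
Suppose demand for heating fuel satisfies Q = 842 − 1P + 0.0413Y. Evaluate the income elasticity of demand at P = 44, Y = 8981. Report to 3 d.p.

0.317

At P = 44, Y = 8981: Q = 1168.915.
Holding P constant, ∂Q/∂Y = 0.0413.
η_Y = (∂Q/∂Y)·(Y/Q) = 0.0413 × (8981/1168.915) = 0.317.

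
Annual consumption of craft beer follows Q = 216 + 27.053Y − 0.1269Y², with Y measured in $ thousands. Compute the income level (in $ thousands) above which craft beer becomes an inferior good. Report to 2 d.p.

dQ/dY = 27.053 − 0.2538Y.
The good is inferior where dQ/dY < 0. Setting dQ/dY = 0 gives Y = 27.053 / 0.2538 = 106.59.

106.59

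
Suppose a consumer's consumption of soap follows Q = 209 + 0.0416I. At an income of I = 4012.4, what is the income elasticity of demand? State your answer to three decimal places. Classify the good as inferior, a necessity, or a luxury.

0.444 (necessity)

At I = 4012.4: Q = 375.916.
dQ/dI = 0.0416.
η = (dQ/dI)·(I/Q) = 0.0416 × (4012.4/375.916) = 0.444.
Since 0 < η < 1, the good is a necessity.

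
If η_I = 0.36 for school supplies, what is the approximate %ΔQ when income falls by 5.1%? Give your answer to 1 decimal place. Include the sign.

-1.8%

%ΔQ ≈ η × %ΔI = 0.36 × (-5.1%) = -1.8%.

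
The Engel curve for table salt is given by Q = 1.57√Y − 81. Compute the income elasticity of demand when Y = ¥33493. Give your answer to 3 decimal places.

0.696

At Y = 33493: Q = 206.327.
dQ/dY = 1.57/(2√Y) = 0.00428936 at this income.
η = (dQ/dY)·(Y/Q) = 0.00428936 × (33493/206.327) = 0.696.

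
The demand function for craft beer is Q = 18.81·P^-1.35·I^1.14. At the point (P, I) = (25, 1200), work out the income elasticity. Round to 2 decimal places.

For a multiplicative demand Q = A·P^α·I^β, the income elasticity is β everywhere.
Here β = 1.14, so η = 1.14.

1.14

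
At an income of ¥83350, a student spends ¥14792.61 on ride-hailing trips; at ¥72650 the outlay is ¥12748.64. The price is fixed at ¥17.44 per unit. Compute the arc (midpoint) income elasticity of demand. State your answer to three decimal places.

With a constant price, Q₁ = 14792.61/17.44 = 848.200 and Q₂ = 12748.64/17.44 = 731.000 (equivalently, work directly with expenditure since P cancels).
Midpoint %ΔQ = (12748.64 − 14792.61)/13770.63 = -0.14843; midpoint %ΔI = (72650 − 83350)/78000 = -0.13718.
η = -0.14843 / -0.13718 = 1.082.

1.082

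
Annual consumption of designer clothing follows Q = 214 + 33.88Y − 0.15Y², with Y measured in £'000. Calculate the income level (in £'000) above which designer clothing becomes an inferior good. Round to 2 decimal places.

dQ/dY = 33.88 − 0.3Y.
The good is inferior where dQ/dY < 0. Setting dQ/dY = 0 gives Y = 33.88 / 0.3 = 112.93.

112.93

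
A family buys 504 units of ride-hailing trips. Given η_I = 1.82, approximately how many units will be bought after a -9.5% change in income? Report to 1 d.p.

416.9

%ΔQ ≈ η × %ΔI = 1.82 × (-9.5%) = -17.29%.
New Q ≈ 504 × (1 − 0.1729) = 416.9.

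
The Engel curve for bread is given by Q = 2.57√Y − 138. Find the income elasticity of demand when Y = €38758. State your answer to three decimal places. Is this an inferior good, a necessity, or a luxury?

0.688 (necessity)

At Y = 38758: Q = 367.957.
dQ/dY = 2.57/(2√Y) = 0.00652713 at this income.
η = (dQ/dY)·(Y/Q) = 0.00652713 × (38758/367.957) = 0.688.
Since 0 < η < 1, the good is a necessity.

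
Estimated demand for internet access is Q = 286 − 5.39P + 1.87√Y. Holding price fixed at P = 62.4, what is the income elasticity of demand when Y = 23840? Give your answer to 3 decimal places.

At P = 62.4, Y = 23840: Q = 238.396.
Holding P constant, ∂Q/∂Y = 1.87/(2√Y) = 0.00605562.
η_Y = (∂Q/∂Y)·(Y/Q) = 0.00605562 × (23840/238.396) = 0.606.

0.606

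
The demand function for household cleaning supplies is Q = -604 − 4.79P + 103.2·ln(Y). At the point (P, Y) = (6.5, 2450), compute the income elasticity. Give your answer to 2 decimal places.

0.61

At P = 6.5, Y = 2450: Q = 170.222.
Holding P constant, ∂Q/∂Y = 103.2/Y = 0.0421224.
η_Y = (∂Q/∂Y)·(Y/Q) = 0.0421224 × (2450/170.222) = 0.61.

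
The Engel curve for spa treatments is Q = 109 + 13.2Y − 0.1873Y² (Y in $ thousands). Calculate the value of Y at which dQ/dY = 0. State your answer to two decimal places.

35.24

dQ/dY = 13.2 − 0.3746Y.
The good is inferior where dQ/dY < 0. Setting dQ/dY = 0 gives Y = 13.2 / 0.3746 = 35.24.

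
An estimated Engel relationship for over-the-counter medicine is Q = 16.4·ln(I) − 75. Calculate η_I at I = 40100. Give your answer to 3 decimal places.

At I = 40100: Q = 98.826.
dQ/dI = 16.4/I = 0.000408978 at this income.
η = (dQ/dI)·(I/Q) = 0.000408978 × (40100/98.826) = 0.166.

0.166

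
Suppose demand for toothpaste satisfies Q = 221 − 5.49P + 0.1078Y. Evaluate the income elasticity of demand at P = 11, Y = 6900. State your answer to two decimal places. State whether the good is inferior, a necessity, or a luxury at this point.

At P = 11, Y = 6900: Q = 904.430.
Holding P constant, ∂Q/∂Y = 0.1078.
η_Y = (∂Q/∂Y)·(Y/Q) = 0.1078 × (6900/904.430) = 0.82.
Since 0 < η < 1, this is a necessity.

0.82 (necessity)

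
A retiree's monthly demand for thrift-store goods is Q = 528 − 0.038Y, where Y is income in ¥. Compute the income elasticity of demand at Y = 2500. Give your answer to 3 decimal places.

-0.219

At Y = 2500: Q = 433.000.
dQ/dY = −0.038.
η = (dQ/dY)·(Y/Q) = -0.038 × (2500/433.000) = -0.219.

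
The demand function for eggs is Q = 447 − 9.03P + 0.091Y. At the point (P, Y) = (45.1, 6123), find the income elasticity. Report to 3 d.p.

At P = 45.1, Y = 6123: Q = 596.940.
Holding P constant, ∂Q/∂Y = 0.091.
η_Y = (∂Q/∂Y)·(Y/Q) = 0.091 × (6123/596.940) = 0.933.

0.933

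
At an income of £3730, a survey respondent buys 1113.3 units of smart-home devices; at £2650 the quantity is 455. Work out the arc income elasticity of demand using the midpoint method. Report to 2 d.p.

2.48

ΔQ = 455 − 1113.3 = -658.3; midpoint Q̄ = (1113.3 + 455)/2 = 784.15.
ΔI = 2650 − 3730 = -1080; midpoint Ī = (3730 + 2650)/2 = 3190.
η = (ΔQ/Q̄) ÷ (ΔI/Ī) = (-658.3/784.15) ÷ (-1080/3190) = 2.48.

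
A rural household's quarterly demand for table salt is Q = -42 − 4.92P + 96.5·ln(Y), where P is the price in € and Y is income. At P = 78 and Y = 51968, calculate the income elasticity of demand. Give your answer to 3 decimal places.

At P = 78, Y = 51968: Q = 622.074.
Holding P constant, ∂Q/∂Y = 96.5/Y = 0.00185691.
η_Y = (∂Q/∂Y)·(Y/Q) = 0.00185691 × (51968/622.074) = 0.155.

0.155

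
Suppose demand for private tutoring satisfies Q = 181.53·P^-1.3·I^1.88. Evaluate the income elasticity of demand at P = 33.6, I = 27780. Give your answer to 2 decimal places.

1.88

For a multiplicative demand Q = A·P^α·I^β, the income elasticity is β everywhere.
Here β = 1.88, so η = 1.88.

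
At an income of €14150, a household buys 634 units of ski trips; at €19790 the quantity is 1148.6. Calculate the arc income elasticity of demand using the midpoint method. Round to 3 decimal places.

1.737

ΔQ = 1148.6 − 634 = 514.6; midpoint Q̄ = (634 + 1148.6)/2 = 891.3.
ΔI = 19790 − 14150 = 5640; midpoint Ī = (14150 + 19790)/2 = 16970.
η = (ΔQ/Q̄) ÷ (ΔI/Ī) = (514.6/891.3) ÷ (5640/16970) = 1.737.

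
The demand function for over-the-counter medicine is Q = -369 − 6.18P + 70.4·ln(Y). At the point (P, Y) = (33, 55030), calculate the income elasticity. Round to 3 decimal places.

At P = 33, Y = 55030: Q = 195.521.
Holding P constant, ∂Q/∂Y = 70.4/Y = 0.0012793.
η_Y = (∂Q/∂Y)·(Y/Q) = 0.0012793 × (55030/195.521) = 0.360.

0.360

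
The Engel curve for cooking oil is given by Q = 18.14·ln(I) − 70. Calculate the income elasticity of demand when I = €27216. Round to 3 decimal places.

0.157

At I = 27216: Q = 115.238.
dQ/dI = 18.14/I = 0.00066652 at this income.
η = (dQ/dI)·(I/Q) = 0.00066652 × (27216/115.238) = 0.157.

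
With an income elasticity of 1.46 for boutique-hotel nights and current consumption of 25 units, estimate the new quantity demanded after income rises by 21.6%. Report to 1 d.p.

32.9

%ΔQ ≈ η × %ΔI = 1.46 × 21.6% = 31.536%.
New Q ≈ 25 × (1 + 0.31536) = 32.9.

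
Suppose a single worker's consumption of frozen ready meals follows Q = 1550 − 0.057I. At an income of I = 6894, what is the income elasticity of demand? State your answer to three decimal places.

-0.340

At I = 6894: Q = 1157.042.
dQ/dI = −0.057.
η = (dQ/dI)·(I/Q) = -0.057 × (6894/1157.042) = -0.340.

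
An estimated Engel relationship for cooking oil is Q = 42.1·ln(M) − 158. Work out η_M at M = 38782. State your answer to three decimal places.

0.147

At M = 38782: Q = 286.816.
dQ/dM = 42.1/M = 0.00108556 at this income.
η = (dQ/dM)·(M/Q) = 0.00108556 × (38782/286.816) = 0.147.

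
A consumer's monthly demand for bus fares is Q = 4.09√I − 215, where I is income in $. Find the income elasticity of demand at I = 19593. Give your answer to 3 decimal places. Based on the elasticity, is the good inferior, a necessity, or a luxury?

0.801 (necessity)

At I = 19593: Q = 357.498.
dQ/dI = 4.09/(2√I) = 0.0146098 at this income.
η = (dQ/dI)·(I/Q) = 0.0146098 × (19593/357.498) = 0.801.
Since 0 < η < 1, the good is a necessity.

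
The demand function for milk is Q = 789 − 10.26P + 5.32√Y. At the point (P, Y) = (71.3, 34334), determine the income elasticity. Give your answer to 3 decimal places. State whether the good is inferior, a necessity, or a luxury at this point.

0.472 (necessity)

At P = 71.3, Y = 34334: Q = 1043.228.
Holding P constant, ∂Q/∂Y = 5.32/(2√Y) = 0.0143555.
η_Y = (∂Q/∂Y)·(Y/Q) = 0.0143555 × (34334/1043.228) = 0.472.
Since 0 < η < 1, this is a necessity.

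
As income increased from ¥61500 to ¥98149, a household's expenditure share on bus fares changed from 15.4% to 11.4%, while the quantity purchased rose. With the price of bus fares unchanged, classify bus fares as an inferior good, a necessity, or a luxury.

necessity

Quantity rises but the budget share falls as income rises, so 0 < η < 1.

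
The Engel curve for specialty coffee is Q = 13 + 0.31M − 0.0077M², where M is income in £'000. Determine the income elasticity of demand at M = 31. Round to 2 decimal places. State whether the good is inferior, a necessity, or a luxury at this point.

-0.34 (inferior good)

At M = 31: Q = 15.2103.
dQ/dM = 0.31 − 0.0154M = -0.16740.
η = (dQ/dM)·(M/Q) = -0.16740 × (31/15.2103) = -0.34.
η < 0 ⇒ inferior good.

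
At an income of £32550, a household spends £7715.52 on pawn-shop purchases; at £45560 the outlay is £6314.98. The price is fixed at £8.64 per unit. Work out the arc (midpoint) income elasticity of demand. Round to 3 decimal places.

-0.599

With a constant price, Q₁ = 7715.52/8.64 = 893.000 and Q₂ = 6314.98/8.64 = 730.900 (equivalently, work directly with expenditure since P cancels).
Midpoint %ΔQ = (6314.98 − 7715.52)/7015.25 = -0.19964; midpoint %ΔI = (45560 − 32550)/39055 = 0.33312.
η = -0.19964 / 0.33312 = -0.599.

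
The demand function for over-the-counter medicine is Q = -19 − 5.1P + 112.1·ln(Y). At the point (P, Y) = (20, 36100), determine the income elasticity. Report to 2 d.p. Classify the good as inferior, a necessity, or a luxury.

At P = 20, Y = 36100: Q = 1055.383.
Holding P constant, ∂Q/∂Y = 112.1/Y = 0.00310526.
η_Y = (∂Q/∂Y)·(Y/Q) = 0.00310526 × (36100/1055.383) = 0.11.
Since 0 < η < 1, this is a necessity.

0.11 (necessity)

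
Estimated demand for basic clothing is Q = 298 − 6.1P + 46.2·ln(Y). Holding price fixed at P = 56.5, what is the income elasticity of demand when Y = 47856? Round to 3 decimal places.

At P = 56.5, Y = 47856: Q = 451.199.
Holding P constant, ∂Q/∂Y = 46.2/Y = 0.000965396.
η_Y = (∂Q/∂Y)·(Y/Q) = 0.000965396 × (47856/451.199) = 0.102.

0.102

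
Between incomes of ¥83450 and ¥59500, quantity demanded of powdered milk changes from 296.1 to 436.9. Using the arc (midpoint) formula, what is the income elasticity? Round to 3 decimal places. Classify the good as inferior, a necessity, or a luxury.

ΔQ = 436.9 − 296.1 = 140.8; midpoint Q̄ = (296.1 + 436.9)/2 = 366.5.
ΔI = 59500 − 83450 = -23950; midpoint Ī = (83450 + 59500)/2 = 71475.
η = (ΔQ/Q̄) ÷ (ΔI/Ī) = (140.8/366.5) ÷ (-23950/71475) = -1.147.
η < 0 ⇒ inferior good.

-1.147 (inferior good)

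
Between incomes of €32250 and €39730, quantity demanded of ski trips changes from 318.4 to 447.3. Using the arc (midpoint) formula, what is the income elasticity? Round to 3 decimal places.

ΔQ = 447.3 − 318.4 = 128.9; midpoint Q̄ = (318.4 + 447.3)/2 = 382.85.
ΔI = 39730 − 32250 = 7480; midpoint Ī = (32250 + 39730)/2 = 35990.
η = (ΔQ/Q̄) ÷ (ΔI/Ī) = (128.9/382.85) ÷ (7480/35990) = 1.620.

1.620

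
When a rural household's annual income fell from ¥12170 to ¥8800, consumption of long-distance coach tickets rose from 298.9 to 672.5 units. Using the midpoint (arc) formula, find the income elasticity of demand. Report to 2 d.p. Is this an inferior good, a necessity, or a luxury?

ΔQ = 672.5 − 298.9 = 373.6; midpoint Q̄ = (298.9 + 672.5)/2 = 485.7.
ΔI = 8800 − 12170 = -3370; midpoint Ī = (12170 + 8800)/2 = 10485.
η = (ΔQ/Q̄) ÷ (ΔI/Ī) = (373.6/485.7) ÷ (-3370/10485) = -2.39.
η < 0 ⇒ inferior good.

-2.39 (inferior good)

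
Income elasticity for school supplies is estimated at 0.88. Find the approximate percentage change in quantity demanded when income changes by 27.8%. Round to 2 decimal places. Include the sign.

%ΔQ ≈ η × %ΔI = 0.88 × 27.8% = 24.46%.

24.46%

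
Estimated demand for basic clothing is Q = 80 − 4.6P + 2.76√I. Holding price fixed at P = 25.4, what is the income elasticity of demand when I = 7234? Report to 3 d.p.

At P = 25.4, I = 7234: Q = 197.906.
Holding P constant, ∂Q/∂I = 2.76/(2√I) = 0.0162252.
η_I = (∂Q/∂I)·(I/Q) = 0.0162252 × (7234/197.906) = 0.593.

0.593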